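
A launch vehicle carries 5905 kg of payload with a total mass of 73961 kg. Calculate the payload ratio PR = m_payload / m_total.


PR = 5905 / 73961 = 0.0798

0.0798


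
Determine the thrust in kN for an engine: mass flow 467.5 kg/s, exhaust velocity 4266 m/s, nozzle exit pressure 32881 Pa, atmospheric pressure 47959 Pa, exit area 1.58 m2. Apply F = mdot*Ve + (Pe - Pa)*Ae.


F = 467.5 * 4266 + (32881 - 47959) * 1.58 = 1.9705e+06 N = 1970.5 kN

1970.5 kN


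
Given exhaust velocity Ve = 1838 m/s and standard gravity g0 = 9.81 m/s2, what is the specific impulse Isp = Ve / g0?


Isp = Ve / g0 = 1838 / 9.81 = 187.4 s

187.4 s


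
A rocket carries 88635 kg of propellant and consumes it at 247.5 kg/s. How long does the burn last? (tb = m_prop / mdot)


tb = 88635 / 247.5 = 358.1 s

358.1 s


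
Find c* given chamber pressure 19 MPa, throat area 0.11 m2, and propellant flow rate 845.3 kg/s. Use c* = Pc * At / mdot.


c* = 19e6 * 0.11 / 845.3 = 2472 m/s

2472 m/s


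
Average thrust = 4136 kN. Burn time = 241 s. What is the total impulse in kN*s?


It = 4136 * 241 = 996776 kN*s

996776 kN*s


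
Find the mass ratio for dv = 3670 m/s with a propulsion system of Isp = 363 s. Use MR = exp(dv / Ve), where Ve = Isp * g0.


Ve = 363 * 9.81 = 3561.03 m/s
MR = exp(3670 / 3561.03) = 2.803

2.803


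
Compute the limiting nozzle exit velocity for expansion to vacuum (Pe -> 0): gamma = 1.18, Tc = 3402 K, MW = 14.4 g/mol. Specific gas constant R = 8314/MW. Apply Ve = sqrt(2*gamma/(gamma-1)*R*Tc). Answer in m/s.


R = 8314 / 14.4 = 577.36 J/(kg.K)
Ve = sqrt(2 * 1.18 / (1.18 - 1) * 577.36 * 3402) = 5075 m/s

5075 m/s


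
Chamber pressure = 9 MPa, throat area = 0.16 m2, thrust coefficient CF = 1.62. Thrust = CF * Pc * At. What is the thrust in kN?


F = 1.62 * 9e6 * 0.16 = 2.3328e+06 N = 2332.8 kN

2332.8 kN


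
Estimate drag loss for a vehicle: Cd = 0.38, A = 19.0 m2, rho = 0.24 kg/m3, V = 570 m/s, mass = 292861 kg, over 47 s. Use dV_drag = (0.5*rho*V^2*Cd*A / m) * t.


D = 0.5 * 0.24 * 570^2 * 0.38 * 19.0 = 281493.36 N
a = 281493.36 / 292861 = 0.9612 m/s2
dV = 0.9612 * 47 = 45.2 m/s

45.2 m/s


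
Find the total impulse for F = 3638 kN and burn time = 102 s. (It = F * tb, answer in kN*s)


It = 3638 * 102 = 371076 kN*s

371076 kN*s


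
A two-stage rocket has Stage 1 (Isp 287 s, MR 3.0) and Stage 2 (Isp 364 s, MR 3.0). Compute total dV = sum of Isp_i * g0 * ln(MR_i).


dV1 = 287 * 9.81 * ln(3.0) = 3093.1 m/s
dV2 = 364 * 9.81 * ln(3.0) = 3923.0 m/s
Total dV = 3093.1 + 3923.0 = 7016.1 m/s ~ 7016 m/s

7016 m/s


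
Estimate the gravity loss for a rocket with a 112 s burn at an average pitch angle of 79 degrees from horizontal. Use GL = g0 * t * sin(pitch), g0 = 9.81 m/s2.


GL = 9.81 * 112 * sin(79 deg) = 1079 m/s

1079 m/s


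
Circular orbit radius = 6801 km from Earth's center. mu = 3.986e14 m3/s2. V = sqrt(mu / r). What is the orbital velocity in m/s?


V = sqrt(3.986e14 / 6801000) = 7656 m/s

7656 m/s


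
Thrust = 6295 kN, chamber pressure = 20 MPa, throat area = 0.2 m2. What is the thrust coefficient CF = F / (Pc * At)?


CF = 6295000 / (20e6 * 0.2) = 1.57

1.57


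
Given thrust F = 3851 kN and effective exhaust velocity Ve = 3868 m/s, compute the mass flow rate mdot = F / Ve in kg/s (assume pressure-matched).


mdot = F / Ve = 3851000 / 3868 = 995.6 kg/s

995.6 kg/s


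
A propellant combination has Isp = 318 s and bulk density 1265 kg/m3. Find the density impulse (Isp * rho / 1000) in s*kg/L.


rho*Isp = 318 * 1265 / 1000 = 402 s*kg/L

402 s*kg/L


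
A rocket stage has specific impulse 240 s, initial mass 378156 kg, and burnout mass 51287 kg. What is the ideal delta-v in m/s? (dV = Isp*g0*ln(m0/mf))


Ve = 240 * 9.81 = 2354.4 m/s
dV = 2354.4 * ln(378156/51287) = 4704 m/s

4704 m/s


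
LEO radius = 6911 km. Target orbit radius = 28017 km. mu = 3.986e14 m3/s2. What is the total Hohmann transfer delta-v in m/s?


V1 = sqrt(mu/r1) = 7594.48 m/s
dV1 = V1*(sqrt(2*r2/(r1+r2)) - 1) = 2024.68 m/s
V2 = sqrt(mu/r2) = 3771.88 m/s
dV2 = V2*(1 - sqrt(2*r1/(r1+r2))) = 1399.11 m/s
Total dV = 3424 m/s

3424 m/s


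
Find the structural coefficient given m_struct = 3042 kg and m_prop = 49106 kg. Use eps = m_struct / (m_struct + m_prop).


eps = 3042 / (3042 + 49106) = 0.0583

0.0583


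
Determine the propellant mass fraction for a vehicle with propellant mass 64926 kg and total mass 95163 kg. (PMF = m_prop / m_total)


PMF = 64926 / 95163 = 0.682

0.682


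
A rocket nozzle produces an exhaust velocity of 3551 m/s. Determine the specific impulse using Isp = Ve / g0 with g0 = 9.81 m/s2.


Isp = Ve / g0 = 3551 / 9.81 = 362.0 s

362.0 s


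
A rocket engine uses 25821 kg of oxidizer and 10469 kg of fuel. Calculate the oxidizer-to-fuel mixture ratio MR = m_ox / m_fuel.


MR = 25821 / 10469 = 2.47

2.47


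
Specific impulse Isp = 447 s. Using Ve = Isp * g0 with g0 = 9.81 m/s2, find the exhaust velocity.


Ve = Isp * g0 = 447 * 9.81 = 4385.1 m/s

4385.1 m/s


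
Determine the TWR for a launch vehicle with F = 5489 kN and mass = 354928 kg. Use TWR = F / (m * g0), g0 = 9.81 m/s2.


TWR = 5489000 / (354928 * 9.81) = 1.58

1.58


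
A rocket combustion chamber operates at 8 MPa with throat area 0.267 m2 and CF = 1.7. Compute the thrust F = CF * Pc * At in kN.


F = 1.7 * 8e6 * 0.267 = 3.6312e+06 N = 3631.2 kN

3631.2 kN


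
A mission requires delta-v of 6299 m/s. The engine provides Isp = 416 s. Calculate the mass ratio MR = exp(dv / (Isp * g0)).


Ve = 416 * 9.81 = 4080.96 m/s
MR = exp(6299 / 4080.96) = 4.681

4.681


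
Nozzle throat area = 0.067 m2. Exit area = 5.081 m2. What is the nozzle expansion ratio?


AR = 5.081 / 0.067 = 75.8

75.8


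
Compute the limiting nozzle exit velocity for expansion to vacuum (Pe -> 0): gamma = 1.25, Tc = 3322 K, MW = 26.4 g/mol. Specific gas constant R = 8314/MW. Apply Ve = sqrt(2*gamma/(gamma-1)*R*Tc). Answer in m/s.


R = 8314 / 26.4 = 314.92 J/(kg.K)
Ve = sqrt(2 * 1.25 / (1.25 - 1) * 314.92 * 3322) = 3234 m/s

3234 m/s


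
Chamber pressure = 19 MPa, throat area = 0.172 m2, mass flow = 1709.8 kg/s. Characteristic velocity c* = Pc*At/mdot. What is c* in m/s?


c* = 19e6 * 0.172 / 1709.8 = 1911 m/s

1911 m/s


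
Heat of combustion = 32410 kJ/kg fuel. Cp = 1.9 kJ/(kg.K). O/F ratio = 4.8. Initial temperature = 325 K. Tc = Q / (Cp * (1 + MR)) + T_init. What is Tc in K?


Tc = 32410 / (1.9 * (1 + 4.8)) + 325 = 3266 K

3266 K


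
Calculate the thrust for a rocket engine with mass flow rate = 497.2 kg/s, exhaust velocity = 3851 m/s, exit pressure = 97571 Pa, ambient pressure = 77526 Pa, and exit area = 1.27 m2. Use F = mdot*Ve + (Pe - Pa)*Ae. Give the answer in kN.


F = 497.2 * 3851 + (97571 - 77526) * 1.27 = 1.9402e+06 N = 1940.2 kN

1940.2 kN


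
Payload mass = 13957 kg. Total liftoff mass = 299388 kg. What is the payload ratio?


PR = 13957 / 299388 = 0.0466

0.0466


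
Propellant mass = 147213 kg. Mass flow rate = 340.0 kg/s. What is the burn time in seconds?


tb = 147213 / 340.0 = 433.0 s

433.0 s


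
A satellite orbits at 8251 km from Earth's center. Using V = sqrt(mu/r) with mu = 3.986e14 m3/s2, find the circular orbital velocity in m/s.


V = sqrt(3.986e14 / 8251000) = 6950 m/s

6950 m/s


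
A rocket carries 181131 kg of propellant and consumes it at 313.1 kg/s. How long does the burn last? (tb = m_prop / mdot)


tb = 181131 / 313.1 = 578.5 s

578.5 s


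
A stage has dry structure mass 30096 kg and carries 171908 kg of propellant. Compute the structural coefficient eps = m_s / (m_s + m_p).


eps = 30096 / (30096 + 171908) = 0.149

0.149


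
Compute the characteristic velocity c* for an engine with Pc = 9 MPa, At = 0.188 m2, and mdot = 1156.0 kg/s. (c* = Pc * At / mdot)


c* = 9e6 * 0.188 / 1156.0 = 1464 m/s

1464 m/s


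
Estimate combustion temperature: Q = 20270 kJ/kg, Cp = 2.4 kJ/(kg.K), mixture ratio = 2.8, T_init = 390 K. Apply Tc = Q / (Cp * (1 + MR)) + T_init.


Tc = 20270 / (2.4 * (1 + 2.8)) + 390 = 2613 K

2613 K


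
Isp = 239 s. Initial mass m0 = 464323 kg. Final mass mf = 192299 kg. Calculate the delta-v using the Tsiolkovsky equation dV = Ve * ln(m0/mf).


Ve = 239 * 9.81 = 2344.59 m/s
dV = 2344.59 * ln(464323/192299) = 2067 m/s

2067 m/s


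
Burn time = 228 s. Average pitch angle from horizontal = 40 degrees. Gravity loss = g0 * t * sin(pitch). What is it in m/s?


GL = 9.81 * 228 * sin(40 deg) = 1438 m/s

1438 m/s


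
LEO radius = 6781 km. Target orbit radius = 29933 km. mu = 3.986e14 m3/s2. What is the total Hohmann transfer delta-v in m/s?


V1 = sqrt(mu/r1) = 7666.93 m/s
dV1 = V1*(sqrt(2*r2/(r1+r2)) - 1) = 2123.37 m/s
V2 = sqrt(mu/r2) = 3649.17 m/s
dV2 = V2*(1 - sqrt(2*r1/(r1+r2))) = 1431.28 m/s
Total dV = 3555 m/s

3555 m/s


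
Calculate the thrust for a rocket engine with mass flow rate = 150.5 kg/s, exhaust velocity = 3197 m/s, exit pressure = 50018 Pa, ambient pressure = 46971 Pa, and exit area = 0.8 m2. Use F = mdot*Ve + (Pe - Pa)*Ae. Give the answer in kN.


F = 150.5 * 3197 + (50018 - 46971) * 0.8 = 483586.0 N = 483.6 kN

483.6 kN


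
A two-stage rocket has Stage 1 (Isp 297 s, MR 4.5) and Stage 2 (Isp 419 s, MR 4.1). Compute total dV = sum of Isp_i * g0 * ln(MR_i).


dV1 = 297 * 9.81 * ln(4.5) = 4382.2 m/s
dV2 = 419 * 9.81 * ln(4.1) = 5799.7 m/s
Total dV = 4382.2 + 5799.7 = 10181.9 m/s ~ 10182 m/s

10182 m/s


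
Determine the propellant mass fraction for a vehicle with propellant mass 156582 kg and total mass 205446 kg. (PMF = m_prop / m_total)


PMF = 156582 / 205446 = 0.762

0.762


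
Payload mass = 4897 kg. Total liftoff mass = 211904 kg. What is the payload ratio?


PR = 4897 / 211904 = 0.0231

0.0231


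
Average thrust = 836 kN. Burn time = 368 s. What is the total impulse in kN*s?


It = 836 * 368 = 307648 kN*s

307648 kN*s


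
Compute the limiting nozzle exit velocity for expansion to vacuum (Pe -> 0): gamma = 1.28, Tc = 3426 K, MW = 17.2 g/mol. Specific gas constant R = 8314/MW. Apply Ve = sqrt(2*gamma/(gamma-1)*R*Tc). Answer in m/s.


R = 8314 / 17.2 = 483.37 J/(kg.K)
Ve = sqrt(2 * 1.28 / (1.28 - 1) * 483.37 * 3426) = 3891 m/s

3891 m/s


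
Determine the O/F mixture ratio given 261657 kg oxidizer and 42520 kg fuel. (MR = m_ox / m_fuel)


MR = 261657 / 42520 = 6.15

6.15


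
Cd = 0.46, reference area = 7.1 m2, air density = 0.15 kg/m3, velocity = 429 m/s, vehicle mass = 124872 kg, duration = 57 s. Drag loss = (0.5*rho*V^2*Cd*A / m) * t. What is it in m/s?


D = 0.5 * 0.15 * 429^2 * 0.46 * 7.1 = 45080.84 N
a = 45080.84 / 124872 = 0.361 m/s2
dV = 0.361 * 57 = 20.6 m/s

20.6 m/s


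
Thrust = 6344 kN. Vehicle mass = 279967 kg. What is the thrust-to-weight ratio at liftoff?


TWR = 6344000 / (279967 * 9.81) = 2.31

2.31


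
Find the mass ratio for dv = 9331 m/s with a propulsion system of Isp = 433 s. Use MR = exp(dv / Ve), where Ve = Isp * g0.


Ve = 433 * 9.81 = 4247.73 m/s
MR = exp(9331 / 4247.73) = 8.995

8.995


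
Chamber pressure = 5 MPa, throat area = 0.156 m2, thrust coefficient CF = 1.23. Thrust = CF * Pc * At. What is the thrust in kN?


F = 1.23 * 5e6 * 0.156 = 959400.0 N = 959.4 kN

959.4 kN


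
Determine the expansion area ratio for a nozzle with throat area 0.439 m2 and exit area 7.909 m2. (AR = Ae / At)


AR = 7.909 / 0.439 = 18.0

18.0


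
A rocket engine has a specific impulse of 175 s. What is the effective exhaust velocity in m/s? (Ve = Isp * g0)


Ve = Isp * g0 = 175 * 9.81 = 1716.8 m/s

1716.8 m/s


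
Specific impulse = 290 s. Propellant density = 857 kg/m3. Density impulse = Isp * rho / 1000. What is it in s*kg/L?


rho*Isp = 290 * 857 / 1000 = 249 s*kg/L

249 s*kg/L


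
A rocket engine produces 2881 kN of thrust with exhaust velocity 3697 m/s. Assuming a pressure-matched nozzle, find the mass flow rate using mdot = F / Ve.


mdot = F / Ve = 2881000 / 3697 = 779.3 kg/s

779.3 kg/s


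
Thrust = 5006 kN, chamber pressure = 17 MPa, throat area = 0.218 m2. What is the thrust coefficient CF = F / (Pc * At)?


CF = 5006000 / (17e6 * 0.218) = 1.35

1.35


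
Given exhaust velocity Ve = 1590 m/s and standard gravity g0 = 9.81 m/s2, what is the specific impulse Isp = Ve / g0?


Isp = Ve / g0 = 1590 / 9.81 = 162.1 s

162.1 s


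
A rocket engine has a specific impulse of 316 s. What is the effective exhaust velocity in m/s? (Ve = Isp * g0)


Ve = Isp * g0 = 316 * 9.81 = 3100.0 m/s

3100.0 m/s


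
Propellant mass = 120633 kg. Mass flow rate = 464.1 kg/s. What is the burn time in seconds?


tb = 120633 / 464.1 = 259.9 s

259.9 s


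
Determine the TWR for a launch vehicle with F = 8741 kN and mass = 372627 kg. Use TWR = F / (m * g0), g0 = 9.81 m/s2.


TWR = 8741000 / (372627 * 9.81) = 2.39

2.39


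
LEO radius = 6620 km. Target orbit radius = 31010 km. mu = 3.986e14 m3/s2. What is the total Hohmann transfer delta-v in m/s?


V1 = sqrt(mu/r1) = 7759.61 m/s
dV1 = V1*(sqrt(2*r2/(r1+r2)) - 1) = 2202.21 m/s
V2 = sqrt(mu/r2) = 3585.24 m/s
dV2 = V2*(1 - sqrt(2*r1/(r1+r2))) = 1458.59 m/s
Total dV = 3661 m/s

3661 m/s


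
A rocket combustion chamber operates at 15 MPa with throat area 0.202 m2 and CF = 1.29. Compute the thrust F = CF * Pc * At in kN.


F = 1.29 * 15e6 * 0.202 = 3.9087e+06 N = 3908.7 kN

3908.7 kN


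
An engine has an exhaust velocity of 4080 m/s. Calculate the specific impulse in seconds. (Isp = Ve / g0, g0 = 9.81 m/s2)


Isp = Ve / g0 = 4080 / 9.81 = 415.9 s

415.9 s


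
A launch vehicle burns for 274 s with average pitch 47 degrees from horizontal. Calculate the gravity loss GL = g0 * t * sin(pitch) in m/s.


GL = 9.81 * 274 * sin(47 deg) = 1966 m/s

1966 m/s


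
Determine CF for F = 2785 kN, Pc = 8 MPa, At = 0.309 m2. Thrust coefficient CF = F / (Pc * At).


CF = 2785000 / (8e6 * 0.309) = 1.13

1.13


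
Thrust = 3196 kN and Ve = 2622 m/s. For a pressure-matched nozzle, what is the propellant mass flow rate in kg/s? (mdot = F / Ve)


mdot = F / Ve = 3196000 / 2622 = 1218.9 kg/s

1218.9 kg/s


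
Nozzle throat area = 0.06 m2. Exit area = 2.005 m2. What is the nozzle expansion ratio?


AR = 2.005 / 0.06 = 33.4

33.4


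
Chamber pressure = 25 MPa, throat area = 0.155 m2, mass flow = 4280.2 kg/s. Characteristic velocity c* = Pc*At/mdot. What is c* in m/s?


c* = 25e6 * 0.155 / 4280.2 = 905 m/s

905 m/s


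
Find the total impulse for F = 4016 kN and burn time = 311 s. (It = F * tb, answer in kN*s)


It = 4016 * 311 = 1248976 kN*s

1248976 kN*s


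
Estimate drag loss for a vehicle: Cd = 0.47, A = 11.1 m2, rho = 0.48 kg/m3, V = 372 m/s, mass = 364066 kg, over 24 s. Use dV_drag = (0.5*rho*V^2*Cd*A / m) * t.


D = 0.5 * 0.48 * 372^2 * 0.47 * 11.1 = 173267.84 N
a = 173267.84 / 364066 = 0.4759 m/s2
dV = 0.4759 * 24 = 11.4 m/s

11.4 m/s


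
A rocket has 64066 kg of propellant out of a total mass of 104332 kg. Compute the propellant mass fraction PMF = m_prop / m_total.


PMF = 64066 / 104332 = 0.614

0.614


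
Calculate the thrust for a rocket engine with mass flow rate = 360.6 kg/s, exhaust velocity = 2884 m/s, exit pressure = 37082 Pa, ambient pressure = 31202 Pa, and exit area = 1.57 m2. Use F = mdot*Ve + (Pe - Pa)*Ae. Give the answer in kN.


F = 360.6 * 2884 + (37082 - 31202) * 1.57 = 1.0492e+06 N = 1049.2 kN

1049.2 kN


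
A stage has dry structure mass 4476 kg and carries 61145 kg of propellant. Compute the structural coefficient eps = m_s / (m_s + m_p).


eps = 4476 / (4476 + 61145) = 0.0682

0.0682


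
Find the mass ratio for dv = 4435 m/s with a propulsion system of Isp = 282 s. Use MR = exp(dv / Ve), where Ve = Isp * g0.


Ve = 282 * 9.81 = 2766.42 m/s
MR = exp(4435 / 2766.42) = 4.969

4.969


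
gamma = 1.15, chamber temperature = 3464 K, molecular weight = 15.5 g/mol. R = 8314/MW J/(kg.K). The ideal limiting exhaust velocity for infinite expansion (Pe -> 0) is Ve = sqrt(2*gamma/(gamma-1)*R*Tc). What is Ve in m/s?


R = 8314 / 15.5 = 536.39 J/(kg.K)
Ve = sqrt(2 * 1.15 / (1.15 - 1) * 536.39 * 3464) = 5338 m/s

5338 m/s


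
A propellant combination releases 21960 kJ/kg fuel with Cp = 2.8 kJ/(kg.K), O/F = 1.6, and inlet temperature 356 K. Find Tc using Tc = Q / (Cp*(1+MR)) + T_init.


Tc = 21960 / (2.8 * (1 + 1.6)) + 356 = 3372 K

3372 K


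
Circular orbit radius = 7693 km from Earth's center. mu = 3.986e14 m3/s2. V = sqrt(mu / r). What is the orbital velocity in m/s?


V = sqrt(3.986e14 / 7693000) = 7198 m/s

7198 m/s


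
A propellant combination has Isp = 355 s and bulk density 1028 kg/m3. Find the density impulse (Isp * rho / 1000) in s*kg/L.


rho*Isp = 355 * 1028 / 1000 = 365 s*kg/L

365 s*kg/L


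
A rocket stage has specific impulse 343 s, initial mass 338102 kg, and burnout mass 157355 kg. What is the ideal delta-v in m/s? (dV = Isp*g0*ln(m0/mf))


Ve = 343 * 9.81 = 3364.83 m/s
dV = 3364.83 * ln(338102/157355) = 2574 m/s

2574 m/s


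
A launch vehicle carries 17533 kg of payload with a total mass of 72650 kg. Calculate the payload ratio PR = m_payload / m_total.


PR = 17533 / 72650 = 0.2413

0.2413


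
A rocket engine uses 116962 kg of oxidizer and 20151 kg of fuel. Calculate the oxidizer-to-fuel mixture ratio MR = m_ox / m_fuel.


MR = 116962 / 20151 = 5.8

5.8


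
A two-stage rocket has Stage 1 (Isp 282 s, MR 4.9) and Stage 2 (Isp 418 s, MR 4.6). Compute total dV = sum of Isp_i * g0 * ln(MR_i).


dV1 = 282 * 9.81 * ln(4.9) = 4396.5 m/s
dV2 = 418 * 9.81 * ln(4.6) = 6257.7 m/s
Total dV = 4396.5 + 6257.7 = 10654.2 m/s ~ 10654 m/s

10654 m/s


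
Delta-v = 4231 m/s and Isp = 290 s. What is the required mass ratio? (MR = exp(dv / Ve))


Ve = 290 * 9.81 = 2844.9 m/s
MR = exp(4231 / 2844.9) = 4.425

4.425


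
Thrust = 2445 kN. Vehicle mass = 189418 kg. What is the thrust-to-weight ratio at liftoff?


TWR = 2445000 / (189418 * 9.81) = 1.32

1.32


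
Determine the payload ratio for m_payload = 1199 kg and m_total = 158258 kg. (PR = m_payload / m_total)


PR = 1199 / 158258 = 0.0076

0.0076


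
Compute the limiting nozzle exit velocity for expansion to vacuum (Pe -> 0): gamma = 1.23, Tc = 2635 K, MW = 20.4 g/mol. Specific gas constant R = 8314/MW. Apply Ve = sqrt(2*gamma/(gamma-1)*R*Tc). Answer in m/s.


R = 8314 / 20.4 = 407.55 J/(kg.K)
Ve = sqrt(2 * 1.23 / (1.23 - 1) * 407.55 * 2635) = 3389 m/s

3389 m/s


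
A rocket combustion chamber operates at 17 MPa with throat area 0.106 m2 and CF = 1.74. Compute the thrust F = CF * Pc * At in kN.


F = 1.74 * 17e6 * 0.106 = 3.1355e+06 N = 3135.5 kN

3135.5 kN


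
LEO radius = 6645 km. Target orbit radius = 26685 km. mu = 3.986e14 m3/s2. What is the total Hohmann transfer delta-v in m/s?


V1 = sqrt(mu/r1) = 7745.0 m/s
dV1 = V1*(sqrt(2*r2/(r1+r2)) - 1) = 2055.59 m/s
V2 = sqrt(mu/r2) = 3864.87 m/s
dV2 = V2*(1 - sqrt(2*r1/(r1+r2))) = 1424.37 m/s
Total dV = 3480 m/s

3480 m/s


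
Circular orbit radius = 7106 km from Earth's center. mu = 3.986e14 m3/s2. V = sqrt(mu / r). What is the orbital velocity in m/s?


V = sqrt(3.986e14 / 7106000) = 7490 m/s

7490 m/s


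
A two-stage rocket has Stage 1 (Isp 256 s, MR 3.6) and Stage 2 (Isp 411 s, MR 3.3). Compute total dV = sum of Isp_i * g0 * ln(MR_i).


dV1 = 256 * 9.81 * ln(3.6) = 3216.9 m/s
dV2 = 411 * 9.81 * ln(3.3) = 4813.8 m/s
Total dV = 3216.9 + 4813.8 = 8030.7 m/s ~ 8031 m/s

8031 m/s


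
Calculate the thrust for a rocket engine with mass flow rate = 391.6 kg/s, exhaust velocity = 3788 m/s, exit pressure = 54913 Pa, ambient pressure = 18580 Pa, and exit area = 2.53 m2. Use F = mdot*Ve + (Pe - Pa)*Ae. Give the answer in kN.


F = 391.6 * 3788 + (54913 - 18580) * 2.53 = 1.5753e+06 N = 1575.3 kN

1575.3 kN


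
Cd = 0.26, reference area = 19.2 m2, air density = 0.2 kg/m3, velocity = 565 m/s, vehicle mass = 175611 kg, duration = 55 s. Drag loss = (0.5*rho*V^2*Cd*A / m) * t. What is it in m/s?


D = 0.5 * 0.2 * 565^2 * 0.26 * 19.2 = 159357.12 N
a = 159357.12 / 175611 = 0.9074 m/s2
dV = 0.9074 * 55 = 49.9 m/s

49.9 m/s


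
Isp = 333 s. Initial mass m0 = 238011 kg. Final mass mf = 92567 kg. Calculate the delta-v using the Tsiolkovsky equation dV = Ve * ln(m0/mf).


Ve = 333 * 9.81 = 3266.73 m/s
dV = 3266.73 * ln(238011/92567) = 3085 m/s

3085 m/s


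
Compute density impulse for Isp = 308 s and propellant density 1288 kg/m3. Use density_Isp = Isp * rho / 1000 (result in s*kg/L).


rho*Isp = 308 * 1288 / 1000 = 397 s*kg/L

397 s*kg/L


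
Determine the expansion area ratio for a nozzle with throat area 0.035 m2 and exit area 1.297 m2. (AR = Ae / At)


AR = 1.297 / 0.035 = 37.1

37.1


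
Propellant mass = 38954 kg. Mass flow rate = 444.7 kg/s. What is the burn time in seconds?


tb = 38954 / 444.7 = 87.6 s

87.6 s


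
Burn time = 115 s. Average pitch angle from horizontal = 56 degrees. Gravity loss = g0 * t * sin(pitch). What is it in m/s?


GL = 9.81 * 115 * sin(56 deg) = 935 m/s

935 m/s


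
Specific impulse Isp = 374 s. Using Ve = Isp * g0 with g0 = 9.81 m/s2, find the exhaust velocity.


Ve = Isp * g0 = 374 * 9.81 = 3668.9 m/s

3668.9 m/s


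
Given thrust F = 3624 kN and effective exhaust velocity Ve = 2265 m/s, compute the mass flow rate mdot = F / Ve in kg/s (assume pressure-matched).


mdot = F / Ve = 3624000 / 2265 = 1600.0 kg/s

1600.0 kg/s


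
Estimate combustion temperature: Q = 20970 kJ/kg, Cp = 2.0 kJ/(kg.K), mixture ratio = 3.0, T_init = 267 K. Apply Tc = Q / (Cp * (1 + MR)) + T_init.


Tc = 20970 / (2.0 * (1 + 3.0)) + 267 = 2888 K

2888 K


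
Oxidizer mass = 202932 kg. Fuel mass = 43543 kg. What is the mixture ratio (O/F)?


MR = 202932 / 43543 = 4.66

4.66


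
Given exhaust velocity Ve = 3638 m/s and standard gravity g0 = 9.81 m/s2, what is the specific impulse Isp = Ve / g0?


Isp = Ve / g0 = 3638 / 9.81 = 370.8 s

370.8 s


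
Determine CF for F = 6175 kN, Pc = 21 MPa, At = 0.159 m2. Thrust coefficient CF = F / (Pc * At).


CF = 6175000 / (21e6 * 0.159) = 1.85

1.85


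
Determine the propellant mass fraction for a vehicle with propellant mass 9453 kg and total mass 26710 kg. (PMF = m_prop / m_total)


PMF = 9453 / 26710 = 0.354

0.354


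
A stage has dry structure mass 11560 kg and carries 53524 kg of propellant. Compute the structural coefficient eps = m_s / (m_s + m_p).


eps = 11560 / (11560 + 53524) = 0.1776

0.1776


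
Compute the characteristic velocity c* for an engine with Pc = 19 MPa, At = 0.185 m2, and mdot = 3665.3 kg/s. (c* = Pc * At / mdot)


c* = 19e6 * 0.185 / 3665.3 = 959 m/s

959 m/s


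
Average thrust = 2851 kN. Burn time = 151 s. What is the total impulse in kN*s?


It = 2851 * 151 = 430501 kN*s

430501 kN*s


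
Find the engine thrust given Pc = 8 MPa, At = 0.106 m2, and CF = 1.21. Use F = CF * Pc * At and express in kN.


F = 1.21 * 8e6 * 0.106 = 1.0261e+06 N = 1026.1 kN

1026.1 kN


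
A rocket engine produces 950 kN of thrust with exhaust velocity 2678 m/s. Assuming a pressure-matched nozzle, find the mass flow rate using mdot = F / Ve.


mdot = F / Ve = 950000 / 2678 = 354.7 kg/s

354.7 kg/s


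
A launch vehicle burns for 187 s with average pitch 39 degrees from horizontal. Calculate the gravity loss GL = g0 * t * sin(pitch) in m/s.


GL = 9.81 * 187 * sin(39 deg) = 1154 m/s

1154 m/s


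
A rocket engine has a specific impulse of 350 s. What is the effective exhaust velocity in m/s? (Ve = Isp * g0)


Ve = Isp * g0 = 350 * 9.81 = 3433.5 m/s

3433.5 m/s


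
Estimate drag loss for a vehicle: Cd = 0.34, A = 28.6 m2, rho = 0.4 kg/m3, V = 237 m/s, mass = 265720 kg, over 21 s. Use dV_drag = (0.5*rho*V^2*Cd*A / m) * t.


D = 0.5 * 0.4 * 237^2 * 0.34 * 28.6 = 109237.47 N
a = 109237.47 / 265720 = 0.4111 m/s2
dV = 0.4111 * 21 = 8.6 m/s

8.6 m/s


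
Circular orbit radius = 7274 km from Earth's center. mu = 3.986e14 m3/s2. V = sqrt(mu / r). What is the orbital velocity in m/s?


V = sqrt(3.986e14 / 7274000) = 7403 m/s

7403 m/s


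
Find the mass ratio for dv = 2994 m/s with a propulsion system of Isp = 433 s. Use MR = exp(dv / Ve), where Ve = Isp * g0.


Ve = 433 * 9.81 = 4247.73 m/s
MR = exp(2994 / 4247.73) = 2.024

2.024


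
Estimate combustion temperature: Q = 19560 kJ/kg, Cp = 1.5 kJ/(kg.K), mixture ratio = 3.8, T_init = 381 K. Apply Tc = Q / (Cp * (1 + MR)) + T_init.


Tc = 19560 / (1.5 * (1 + 3.8)) + 381 = 3098 K

3098 K


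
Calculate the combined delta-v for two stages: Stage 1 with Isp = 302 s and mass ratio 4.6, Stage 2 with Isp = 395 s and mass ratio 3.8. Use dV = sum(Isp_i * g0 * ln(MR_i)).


dV1 = 302 * 9.81 * ln(4.6) = 4521.1 m/s
dV2 = 395 * 9.81 * ln(3.8) = 5173.1 m/s
Total dV = 4521.1 + 5173.1 = 9694.2 m/s ~ 9694 m/s

9694 m/s


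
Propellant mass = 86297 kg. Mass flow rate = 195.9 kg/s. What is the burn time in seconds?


tb = 86297 / 195.9 = 440.5 s

440.5 s


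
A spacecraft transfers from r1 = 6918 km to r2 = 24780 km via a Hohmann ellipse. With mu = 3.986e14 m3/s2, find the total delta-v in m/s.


V1 = sqrt(mu/r1) = 7590.64 m/s
dV1 = V1*(sqrt(2*r2/(r1+r2)) - 1) = 1900.71 m/s
V2 = sqrt(mu/r2) = 4010.68 m/s
dV2 = V2*(1 - sqrt(2*r1/(r1+r2))) = 1360.91 m/s
Total dV = 3262 m/s

3262 m/s


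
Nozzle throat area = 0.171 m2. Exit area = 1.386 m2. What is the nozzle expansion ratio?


AR = 1.386 / 0.171 = 8.1

8.1


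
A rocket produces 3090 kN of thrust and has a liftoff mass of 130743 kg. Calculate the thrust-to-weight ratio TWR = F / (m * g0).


TWR = 3090000 / (130743 * 9.81) = 2.41

2.41


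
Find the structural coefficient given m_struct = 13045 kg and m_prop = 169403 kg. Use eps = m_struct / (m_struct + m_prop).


eps = 13045 / (13045 + 169403) = 0.0715

0.0715


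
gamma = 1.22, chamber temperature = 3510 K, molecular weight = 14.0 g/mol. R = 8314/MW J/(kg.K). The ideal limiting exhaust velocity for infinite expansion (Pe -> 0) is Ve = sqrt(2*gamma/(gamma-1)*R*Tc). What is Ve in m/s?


R = 8314 / 14.0 = 593.86 J/(kg.K)
Ve = sqrt(2 * 1.22 / (1.22 - 1) * 593.86 * 3510) = 4808 m/s

4808 m/s


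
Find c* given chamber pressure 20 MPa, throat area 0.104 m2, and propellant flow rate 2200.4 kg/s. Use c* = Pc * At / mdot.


c* = 20e6 * 0.104 / 2200.4 = 945 m/s

945 m/s


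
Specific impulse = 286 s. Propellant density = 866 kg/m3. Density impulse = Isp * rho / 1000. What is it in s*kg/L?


rho*Isp = 286 * 866 / 1000 = 248 s*kg/L

248 s*kg/L


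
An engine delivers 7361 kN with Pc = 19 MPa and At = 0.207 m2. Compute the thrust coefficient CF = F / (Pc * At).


CF = 7361000 / (19e6 * 0.207) = 1.87

1.87


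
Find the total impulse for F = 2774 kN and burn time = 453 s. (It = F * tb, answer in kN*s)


It = 2774 * 453 = 1256622 kN*s

1256622 kN*s


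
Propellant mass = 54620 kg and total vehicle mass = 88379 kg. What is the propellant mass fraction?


PMF = 54620 / 88379 = 0.618

0.618


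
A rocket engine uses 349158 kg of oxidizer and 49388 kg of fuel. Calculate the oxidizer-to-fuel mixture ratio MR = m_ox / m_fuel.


MR = 349158 / 49388 = 7.07

7.07


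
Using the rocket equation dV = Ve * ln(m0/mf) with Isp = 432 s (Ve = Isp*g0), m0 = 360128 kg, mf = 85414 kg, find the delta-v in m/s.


Ve = 432 * 9.81 = 4237.92 m/s
dV = 4237.92 * ln(360128/85414) = 6098 m/s

6098 m/s


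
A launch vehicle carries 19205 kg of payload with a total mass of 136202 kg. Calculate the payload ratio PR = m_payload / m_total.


PR = 19205 / 136202 = 0.141

0.141


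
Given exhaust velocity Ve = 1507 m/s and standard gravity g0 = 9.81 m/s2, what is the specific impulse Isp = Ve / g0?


Isp = Ve / g0 = 1507 / 9.81 = 153.6 s

153.6 s


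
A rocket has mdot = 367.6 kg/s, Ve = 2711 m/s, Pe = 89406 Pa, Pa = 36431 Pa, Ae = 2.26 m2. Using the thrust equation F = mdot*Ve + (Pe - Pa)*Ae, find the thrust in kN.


F = 367.6 * 2711 + (89406 - 36431) * 2.26 = 1.1163e+06 N = 1116.3 kN

1116.3 kN


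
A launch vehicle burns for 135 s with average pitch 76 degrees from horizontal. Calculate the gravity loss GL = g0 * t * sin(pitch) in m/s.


GL = 9.81 * 135 * sin(76 deg) = 1285 m/s

1285 m/s


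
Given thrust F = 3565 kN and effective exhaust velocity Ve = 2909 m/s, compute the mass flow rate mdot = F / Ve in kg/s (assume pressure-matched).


mdot = F / Ve = 3565000 / 2909 = 1225.5 kg/s

1225.5 kg/s


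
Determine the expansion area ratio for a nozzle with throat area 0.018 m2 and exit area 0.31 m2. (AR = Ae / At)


AR = 0.31 / 0.018 = 17.2

17.2


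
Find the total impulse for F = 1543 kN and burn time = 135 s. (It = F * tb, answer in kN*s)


It = 1543 * 135 = 208305 kN*s

208305 kN*s


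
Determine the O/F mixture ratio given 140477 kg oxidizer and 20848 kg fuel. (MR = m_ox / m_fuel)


MR = 140477 / 20848 = 6.74

6.74


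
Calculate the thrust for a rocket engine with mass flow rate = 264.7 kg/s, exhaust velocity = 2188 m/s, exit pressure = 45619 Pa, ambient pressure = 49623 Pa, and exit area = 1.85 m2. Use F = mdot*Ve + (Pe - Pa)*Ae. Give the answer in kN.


F = 264.7 * 2188 + (45619 - 49623) * 1.85 = 571756.0 N = 571.8 kN

571.8 kN


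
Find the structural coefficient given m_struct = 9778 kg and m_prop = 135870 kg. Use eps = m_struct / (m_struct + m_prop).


eps = 9778 / (9778 + 135870) = 0.0671

0.0671


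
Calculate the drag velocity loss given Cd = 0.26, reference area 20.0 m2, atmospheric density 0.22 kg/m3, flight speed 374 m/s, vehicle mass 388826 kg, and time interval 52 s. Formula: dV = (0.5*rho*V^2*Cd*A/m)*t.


D = 0.5 * 0.22 * 374^2 * 0.26 * 20.0 = 80009.07 N
a = 80009.07 / 388826 = 0.2058 m/s2
dV = 0.2058 * 52 = 10.7 m/s

10.7 m/s


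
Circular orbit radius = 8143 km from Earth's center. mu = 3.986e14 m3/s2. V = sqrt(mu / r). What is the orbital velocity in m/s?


V = sqrt(3.986e14 / 8143000) = 6996 m/s

6996 m/s


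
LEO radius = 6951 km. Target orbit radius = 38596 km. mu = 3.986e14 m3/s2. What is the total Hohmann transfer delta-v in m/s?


V1 = sqrt(mu/r1) = 7572.6 m/s
dV1 = V1*(sqrt(2*r2/(r1+r2)) - 1) = 2285.68 m/s
V2 = sqrt(mu/r2) = 3213.64 m/s
dV2 = V2*(1 - sqrt(2*r1/(r1+r2))) = 1438.2 m/s
Total dV = 3724 m/s

3724 m/s


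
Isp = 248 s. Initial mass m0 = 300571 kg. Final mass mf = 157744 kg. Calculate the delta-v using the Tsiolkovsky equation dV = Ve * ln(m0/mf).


Ve = 248 * 9.81 = 2432.88 m/s
dV = 2432.88 * ln(300571/157744) = 1569 m/s

1569 m/s


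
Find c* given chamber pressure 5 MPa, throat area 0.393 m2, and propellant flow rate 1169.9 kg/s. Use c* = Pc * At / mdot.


c* = 5e6 * 0.393 / 1169.9 = 1680 m/s

1680 m/s


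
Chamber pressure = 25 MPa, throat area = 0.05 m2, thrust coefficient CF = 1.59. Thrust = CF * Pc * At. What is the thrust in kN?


F = 1.59 * 25e6 * 0.05 = 1.9875e+06 N = 1987.5 kN

1987.5 kN


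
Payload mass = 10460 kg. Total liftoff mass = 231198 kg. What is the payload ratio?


PR = 10460 / 231198 = 0.0452

0.0452


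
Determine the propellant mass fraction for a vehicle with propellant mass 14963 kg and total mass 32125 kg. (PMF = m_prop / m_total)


PMF = 14963 / 32125 = 0.466

0.466


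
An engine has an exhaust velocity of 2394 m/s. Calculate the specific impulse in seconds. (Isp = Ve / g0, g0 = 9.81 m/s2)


Isp = Ve / g0 = 2394 / 9.81 = 244.0 s

244.0 s


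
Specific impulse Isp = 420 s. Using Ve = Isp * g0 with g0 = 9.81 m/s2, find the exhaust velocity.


Ve = Isp * g0 = 420 * 9.81 = 4120.2 m/s

4120.2 m/s


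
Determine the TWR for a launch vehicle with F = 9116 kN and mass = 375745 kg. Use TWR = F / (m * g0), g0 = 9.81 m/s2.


TWR = 9116000 / (375745 * 9.81) = 2.47

2.47


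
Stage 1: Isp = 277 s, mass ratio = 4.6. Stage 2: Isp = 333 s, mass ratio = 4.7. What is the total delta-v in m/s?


dV1 = 277 * 9.81 * ln(4.6) = 4146.9 m/s
dV2 = 333 * 9.81 * ln(4.7) = 5055.5 m/s
Total dV = 4146.9 + 5055.5 = 9202.4 m/s ~ 9202 m/s

9202 m/s


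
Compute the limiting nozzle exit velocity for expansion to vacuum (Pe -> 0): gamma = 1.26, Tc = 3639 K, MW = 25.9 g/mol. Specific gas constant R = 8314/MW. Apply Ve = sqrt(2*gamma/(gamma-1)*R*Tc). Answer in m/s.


R = 8314 / 25.9 = 321.0 J/(kg.K)
Ve = sqrt(2 * 1.26 / (1.26 - 1) * 321.0 * 3639) = 3365 m/s

3365 m/s


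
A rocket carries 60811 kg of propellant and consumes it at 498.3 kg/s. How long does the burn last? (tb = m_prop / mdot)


tb = 60811 / 498.3 = 122.0 s

122.0 s


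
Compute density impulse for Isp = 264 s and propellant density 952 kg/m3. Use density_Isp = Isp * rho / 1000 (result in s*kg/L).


rho*Isp = 264 * 952 / 1000 = 251 s*kg/L

251 s*kg/L


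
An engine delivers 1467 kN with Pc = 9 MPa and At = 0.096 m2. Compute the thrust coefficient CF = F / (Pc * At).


CF = 1467000 / (9e6 * 0.096) = 1.7

1.7


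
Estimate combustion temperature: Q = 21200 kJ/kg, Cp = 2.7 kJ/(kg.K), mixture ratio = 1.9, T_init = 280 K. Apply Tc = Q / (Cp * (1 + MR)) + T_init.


Tc = 21200 / (2.7 * (1 + 1.9)) + 280 = 2988 K

2988 K


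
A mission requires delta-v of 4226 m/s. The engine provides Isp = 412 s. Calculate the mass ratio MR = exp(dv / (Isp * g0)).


Ve = 412 * 9.81 = 4041.72 m/s
MR = exp(4226 / 4041.72) = 2.845

2.845


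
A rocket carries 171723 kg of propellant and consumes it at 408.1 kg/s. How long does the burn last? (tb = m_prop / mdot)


tb = 171723 / 408.1 = 420.8 s

420.8 s


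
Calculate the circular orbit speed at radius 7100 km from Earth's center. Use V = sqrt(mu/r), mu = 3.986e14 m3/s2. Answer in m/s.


V = sqrt(3.986e14 / 7100000) = 7493 m/s

7493 m/s


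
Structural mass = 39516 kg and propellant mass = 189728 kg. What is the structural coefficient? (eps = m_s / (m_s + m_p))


eps = 39516 / (39516 + 189728) = 0.1724

0.1724


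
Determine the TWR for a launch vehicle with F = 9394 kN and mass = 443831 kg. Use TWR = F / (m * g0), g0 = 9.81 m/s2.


TWR = 9394000 / (443831 * 9.81) = 2.16

2.16


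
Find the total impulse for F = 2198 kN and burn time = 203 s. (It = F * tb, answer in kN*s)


It = 2198 * 203 = 446194 kN*s

446194 kN*s


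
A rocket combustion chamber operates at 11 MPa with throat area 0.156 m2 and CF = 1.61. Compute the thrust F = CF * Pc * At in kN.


F = 1.61 * 11e6 * 0.156 = 2.7628e+06 N = 2762.8 kN

2762.8 kN


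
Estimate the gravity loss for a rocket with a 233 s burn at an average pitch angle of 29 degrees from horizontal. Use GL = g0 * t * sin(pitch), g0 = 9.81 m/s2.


GL = 9.81 * 233 * sin(29 deg) = 1108 m/s

1108 m/s


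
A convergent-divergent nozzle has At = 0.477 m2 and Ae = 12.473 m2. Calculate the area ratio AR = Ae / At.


AR = 12.473 / 0.477 = 26.1

26.1


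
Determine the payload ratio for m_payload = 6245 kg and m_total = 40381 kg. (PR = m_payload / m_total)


PR = 6245 / 40381 = 0.1547

0.1547


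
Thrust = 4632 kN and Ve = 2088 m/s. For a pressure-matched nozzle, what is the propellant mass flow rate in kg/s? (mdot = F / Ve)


mdot = F / Ve = 4632000 / 2088 = 2218.4 kg/s

2218.4 kg/s


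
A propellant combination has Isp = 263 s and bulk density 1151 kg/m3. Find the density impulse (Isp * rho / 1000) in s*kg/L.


rho*Isp = 263 * 1151 / 1000 = 303 s*kg/L

303 s*kg/L


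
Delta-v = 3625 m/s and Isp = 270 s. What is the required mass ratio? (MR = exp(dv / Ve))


Ve = 270 * 9.81 = 2648.7 m/s
MR = exp(3625 / 2648.7) = 3.93

3.93


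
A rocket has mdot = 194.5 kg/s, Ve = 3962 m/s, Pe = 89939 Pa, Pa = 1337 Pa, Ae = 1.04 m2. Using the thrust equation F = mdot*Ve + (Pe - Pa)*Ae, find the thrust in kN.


F = 194.5 * 3962 + (89939 - 1337) * 1.04 = 862755.0 N = 862.8 kN

862.8 kN


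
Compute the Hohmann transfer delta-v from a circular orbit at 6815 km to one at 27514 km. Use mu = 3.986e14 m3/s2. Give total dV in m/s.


V1 = sqrt(mu/r1) = 7647.79 m/s
dV1 = V1*(sqrt(2*r2/(r1+r2)) - 1) = 2034.93 m/s
V2 = sqrt(mu/r2) = 3806.2 m/s
dV2 = V2*(1 - sqrt(2*r1/(r1+r2))) = 1407.87 m/s
Total dV = 3443 m/s

3443 m/s


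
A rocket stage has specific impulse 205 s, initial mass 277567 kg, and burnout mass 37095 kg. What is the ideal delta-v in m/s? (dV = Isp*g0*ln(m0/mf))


Ve = 205 * 9.81 = 2011.05 m/s
dV = 2011.05 * ln(277567/37095) = 4047 m/s

4047 m/s


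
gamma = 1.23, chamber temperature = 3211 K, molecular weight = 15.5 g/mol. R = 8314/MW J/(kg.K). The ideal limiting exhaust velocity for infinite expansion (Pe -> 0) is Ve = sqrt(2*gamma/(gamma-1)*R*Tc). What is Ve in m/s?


R = 8314 / 15.5 = 536.39 J/(kg.K)
Ve = sqrt(2 * 1.23 / (1.23 - 1) * 536.39 * 3211) = 4292 m/s

4292 m/s


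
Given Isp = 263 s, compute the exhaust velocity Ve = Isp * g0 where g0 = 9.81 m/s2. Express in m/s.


Ve = Isp * g0 = 263 * 9.81 = 2580.0 m/s

2580.0 m/s


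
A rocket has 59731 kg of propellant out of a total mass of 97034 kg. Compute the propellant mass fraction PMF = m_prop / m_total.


PMF = 59731 / 97034 = 0.616

0.616


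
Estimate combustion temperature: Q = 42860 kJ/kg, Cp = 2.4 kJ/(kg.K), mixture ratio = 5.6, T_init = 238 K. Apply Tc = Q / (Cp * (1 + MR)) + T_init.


Tc = 42860 / (2.4 * (1 + 5.6)) + 238 = 2944 K

2944 K


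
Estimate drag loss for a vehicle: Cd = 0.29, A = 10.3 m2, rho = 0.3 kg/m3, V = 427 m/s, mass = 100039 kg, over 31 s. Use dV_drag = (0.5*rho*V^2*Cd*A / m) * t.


D = 0.5 * 0.3 * 427^2 * 0.29 * 10.3 = 81692.51 N
a = 81692.51 / 100039 = 0.8166 m/s2
dV = 0.8166 * 31 = 25.3 m/s

25.3 m/s


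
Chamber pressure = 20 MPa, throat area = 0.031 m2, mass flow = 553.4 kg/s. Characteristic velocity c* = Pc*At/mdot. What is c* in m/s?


c* = 20e6 * 0.031 / 553.4 = 1120 m/s

1120 m/s


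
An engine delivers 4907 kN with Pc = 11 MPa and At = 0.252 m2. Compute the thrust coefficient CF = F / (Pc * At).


CF = 4907000 / (11e6 * 0.252) = 1.77

1.77


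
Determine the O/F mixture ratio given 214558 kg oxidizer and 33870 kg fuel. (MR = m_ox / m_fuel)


MR = 214558 / 33870 = 6.33

6.33


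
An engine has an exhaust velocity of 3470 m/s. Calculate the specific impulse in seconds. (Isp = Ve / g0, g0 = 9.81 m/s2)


Isp = Ve / g0 = 3470 / 9.81 = 353.7 s

353.7 s


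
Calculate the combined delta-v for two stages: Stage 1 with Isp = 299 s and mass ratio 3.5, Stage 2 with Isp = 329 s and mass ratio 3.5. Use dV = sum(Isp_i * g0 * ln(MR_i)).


dV1 = 299 * 9.81 * ln(3.5) = 3674.6 m/s
dV2 = 329 * 9.81 * ln(3.5) = 4043.3 m/s
Total dV = 3674.6 + 4043.3 = 7717.9 m/s ~ 7718 m/s

7718 m/s


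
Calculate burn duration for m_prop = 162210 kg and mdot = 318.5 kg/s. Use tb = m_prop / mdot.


tb = 162210 / 318.5 = 509.3 s

509.3 s


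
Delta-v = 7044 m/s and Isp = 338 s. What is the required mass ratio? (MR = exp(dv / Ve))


Ve = 338 * 9.81 = 3315.78 m/s
MR = exp(7044 / 3315.78) = 8.368

8.368


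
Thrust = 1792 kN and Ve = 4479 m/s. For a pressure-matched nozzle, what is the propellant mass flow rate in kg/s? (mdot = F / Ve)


mdot = F / Ve = 1792000 / 4479 = 400.1 kg/s

400.1 kg/s


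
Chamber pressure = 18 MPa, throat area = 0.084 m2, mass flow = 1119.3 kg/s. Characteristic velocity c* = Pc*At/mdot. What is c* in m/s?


c* = 18e6 * 0.084 / 1119.3 = 1351 m/s

1351 m/s


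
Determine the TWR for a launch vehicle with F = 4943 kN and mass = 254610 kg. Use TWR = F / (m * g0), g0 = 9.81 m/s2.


TWR = 4943000 / (254610 * 9.81) = 1.98

1.98


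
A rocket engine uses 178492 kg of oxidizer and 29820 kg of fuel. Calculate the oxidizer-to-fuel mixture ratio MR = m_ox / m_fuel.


MR = 178492 / 29820 = 5.99

5.99


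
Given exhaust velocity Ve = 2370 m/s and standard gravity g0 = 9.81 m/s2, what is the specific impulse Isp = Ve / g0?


Isp = Ve / g0 = 2370 / 9.81 = 241.6 s

241.6 s
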